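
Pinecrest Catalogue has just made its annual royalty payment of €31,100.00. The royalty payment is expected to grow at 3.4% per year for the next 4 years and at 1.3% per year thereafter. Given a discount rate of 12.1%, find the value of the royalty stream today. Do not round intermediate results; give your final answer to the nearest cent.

€313222.31

D_1 = 32157.40000
D_2 = 33250.75160
D_3 = 34381.27715
D_4 = 35550.24058
Terminal value at year 4: TV = D_4×(1+g_2)/(r−g_2) = 36012.39371/0.108 = 333448.08986
P_0 = D_1/(1+r)^1 + D_2/(1+r)^2 + D_3/(1+r)^3 + D_4/(1+r)^4 + TV/(1+r)^4
    = 28686.35147 + 26460.02446 + 24406.48108 + 22512.31172 + 211157.14605 = 313222.31479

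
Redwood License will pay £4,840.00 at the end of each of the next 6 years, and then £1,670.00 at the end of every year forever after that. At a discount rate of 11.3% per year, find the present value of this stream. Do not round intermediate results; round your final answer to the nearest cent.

PV of 6-year annuity: £4,840.00 × [1 − (1+0.113)^−6] / 0.113 = 20300.05610
Perpetuity value at year 6: £1,670.00 / 0.113 = 14778.76106
PV of perpetuity: 14778.76106 / (1+0.113)^6 = 7774.40286
Total PV = 20300.05610 + 7774.40286 = 28074.45896

£28074.46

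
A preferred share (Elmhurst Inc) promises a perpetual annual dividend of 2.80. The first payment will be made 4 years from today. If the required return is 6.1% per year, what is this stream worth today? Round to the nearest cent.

38.43

Value at end of year 3: C / r = 2.80 / 0.061 = 45.9016
Discount to today: PV = 45.9016 / (1 + 0.061)^3 = 45.9016 / 1.194390 = 38.43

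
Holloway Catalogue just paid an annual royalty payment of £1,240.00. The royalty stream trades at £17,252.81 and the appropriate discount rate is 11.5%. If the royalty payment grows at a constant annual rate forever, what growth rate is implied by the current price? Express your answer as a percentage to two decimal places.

4.02%

P = D₀(1+g)/(r−g) ⇒ P(r−g) = D₀(1+g) ⇒ g(P+D₀) = P·r − D₀
g = (P·r − D₀)/(P + D₀) = (£17,252.81×0.115 − £1,240.00) / (£17,252.81 + £1,240.00) = 0.040236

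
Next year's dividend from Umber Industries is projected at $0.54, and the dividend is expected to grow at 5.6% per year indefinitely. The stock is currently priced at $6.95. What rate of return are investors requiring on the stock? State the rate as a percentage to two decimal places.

13.37%

P = D₁/(r − g) ⇒ r = D₁/P + g = $0.5400/$6.95 + 0.056 = 0.077698 + 0.056 = 0.133698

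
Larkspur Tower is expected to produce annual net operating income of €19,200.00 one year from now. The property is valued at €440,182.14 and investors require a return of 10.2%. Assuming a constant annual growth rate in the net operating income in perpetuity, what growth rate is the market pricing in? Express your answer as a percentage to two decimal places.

P = D₁/(r−g) ⇒ g = r − D₁/P = 0.102 − €19,200.00/€440,182.14 = 0.058382

5.84%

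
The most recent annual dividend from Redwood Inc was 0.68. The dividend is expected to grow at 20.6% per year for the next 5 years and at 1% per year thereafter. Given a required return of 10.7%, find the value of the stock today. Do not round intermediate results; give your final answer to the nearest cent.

15.29

D_1 = 0.82008
D_2 = 0.98902
D_3 = 1.19275
D_4 = 1.43846
D_5 = 1.73478
Terminal value at year 5: TV = D_5×(1+g_2)/(r−g_2) = 1.75213/0.097 = 18.06322
P_0 = D_1/(1+r)^1 + D_2/(1+r)^2 + D_3/(1+r)^3 + D_4/(1+r)^4 + D_5/(1+r)^5 + TV/(1+r)^5
    = 0.74081 + 0.80706 + 0.87924 + 0.95787 + 1.04354 + 10.86568 = 15.29421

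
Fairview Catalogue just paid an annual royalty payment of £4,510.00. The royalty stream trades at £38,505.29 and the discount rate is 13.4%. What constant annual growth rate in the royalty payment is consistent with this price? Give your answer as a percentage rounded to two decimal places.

P = D₀(1+g)/(r−g) ⇒ P(r−g) = D₀(1+g) ⇒ g(P+D₀) = P·r − D₀
g = (P·r − D₀)/(P + D₀) = (£38,505.29×0.134 − £4,510.00) / (£38,505.29 + £4,510.00) = 0.015104

1.51%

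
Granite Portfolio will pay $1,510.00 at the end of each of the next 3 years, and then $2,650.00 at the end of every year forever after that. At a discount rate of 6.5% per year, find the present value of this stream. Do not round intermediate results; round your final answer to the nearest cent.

PV of 3-year annuity: $1,510.00 × [1 − (1+0.065)^−3] / 0.065 = 3999.19802
Perpetuity value at year 3: $2,650.00 / 0.065 = 40769.23077
PV of perpetuity: 40769.23077 / (1+0.065)^3 = 33750.77067
Total PV = 3999.19802 + 33750.77067 = 37749.96869

$37749.97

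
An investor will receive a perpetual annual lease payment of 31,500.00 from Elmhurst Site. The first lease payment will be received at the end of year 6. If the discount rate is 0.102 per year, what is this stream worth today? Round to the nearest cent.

190021.35

Value at end of year 5: C / r = 31,500.00 / 0.102 = 308,823.5294
Discount to today: PV = 308,823.5294 / (1 + 0.102)^5 = 308,823.5294 / 1.625204 = 190,021.35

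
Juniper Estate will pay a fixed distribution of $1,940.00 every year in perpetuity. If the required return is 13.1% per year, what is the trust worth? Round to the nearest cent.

Level perpetuity: PV = C / r = $1,940.00 / 0.131 = $14,809.16

$14809.16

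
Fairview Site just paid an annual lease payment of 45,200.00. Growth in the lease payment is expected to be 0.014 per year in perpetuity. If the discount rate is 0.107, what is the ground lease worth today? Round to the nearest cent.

D₁ = D₀ × (1 + g) = 45,200.00 × 1.014 = 45,832.8000
Growing perpetuity: P = D₁ / (r − g) = 45,832.8000 / (0.107 − 0.014) = 492,825.81

492825.81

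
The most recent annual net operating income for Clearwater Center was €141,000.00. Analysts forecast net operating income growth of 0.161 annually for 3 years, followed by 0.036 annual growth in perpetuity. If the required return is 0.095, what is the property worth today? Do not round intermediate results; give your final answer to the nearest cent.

D_1 = 163701.00000
D_2 = 190056.86100
D_3 = 220656.01562
Terminal value at year 3: TV = D_3×(1+g_2)/(r−g_2) = 228599.63218/0.059 = 3874570.03701
P_0 = D_1/(1+r)^1 + D_2/(1+r)^2 + D_3/(1+r)^3 + TV/(1+r)^3
    = 149498.63014 + 158509.50647 + 168063.50412 + 2951081.19107 = 3427152.83180

€3427152.83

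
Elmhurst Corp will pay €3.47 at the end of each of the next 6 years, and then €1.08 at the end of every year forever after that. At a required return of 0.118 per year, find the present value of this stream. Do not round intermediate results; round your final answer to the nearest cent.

PV of 6-year annuity: €3.47 × [1 − (1+0.118)^−6] / 0.118 = 14.34776
Perpetuity value at year 6: €1.08 / 0.118 = 9.15254
PV of perpetuity: 9.15254 / (1+0.118)^6 = 4.68696
Total PV = 14.34776 + 4.68696 = 19.03472

€19.03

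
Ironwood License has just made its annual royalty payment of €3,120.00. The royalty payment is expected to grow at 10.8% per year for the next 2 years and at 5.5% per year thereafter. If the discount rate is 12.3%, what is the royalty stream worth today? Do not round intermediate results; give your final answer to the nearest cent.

€53236.93

D_1 = 3456.96000
D_2 = 3830.31168
Terminal value at year 2: TV = D_2×(1+g_2)/(r−g_2) = 4040.97882/0.068 = 59426.15915
P_0 = D_1/(1+r)^1 + D_2/(1+r)^2 + TV/(1+r)^2
    = 3078.32591 + 3037.20847 + 47121.39611 = 53236.93049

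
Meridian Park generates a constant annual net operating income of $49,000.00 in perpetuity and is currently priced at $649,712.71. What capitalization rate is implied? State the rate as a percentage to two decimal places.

P = C/r ⇒ r = C/P = $49,000.00/$649,712.71 = 0.075418

7.54%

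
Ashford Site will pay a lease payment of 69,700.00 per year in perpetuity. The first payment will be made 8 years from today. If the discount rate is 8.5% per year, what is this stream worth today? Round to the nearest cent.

Value at end of year 7: C / r = 69,700.00 / 0.085 = 820,000.0000
Discount to today: PV = 820,000.0000 / (1 + 0.085)^7 = 820,000.0000 / 1.770142 = 463,239.61

463239.61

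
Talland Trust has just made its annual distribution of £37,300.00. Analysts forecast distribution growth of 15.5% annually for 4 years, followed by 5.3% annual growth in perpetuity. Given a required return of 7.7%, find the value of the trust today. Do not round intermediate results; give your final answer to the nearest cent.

D_1 = 43081.50000
D_2 = 49759.13250
D_3 = 57471.79804
D_4 = 66379.92673
Terminal value at year 4: TV = D_4×(1+g_2)/(r−g_2) = 69898.06285/0.024 = 2912419.28542
P_0 = D_1/(1+r)^1 + D_2/(1+r)^2 + D_3/(1+r)^3 + D_4/(1+r)^4 + TV/(1+r)^4
    = 40001.39276 + 42898.42956 + 46005.27961 + 49337.13830 + 2164666.94296 = 2342909.18319

£2342909.18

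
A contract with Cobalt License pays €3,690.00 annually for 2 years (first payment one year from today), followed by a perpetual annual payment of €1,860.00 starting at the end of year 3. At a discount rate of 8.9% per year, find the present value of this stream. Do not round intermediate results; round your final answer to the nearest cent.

€24122.42

PV of 2-year annuity: €3,690.00 × [1 − (1+0.089)^−2] / 0.089 = 6499.93549
Perpetuity value at year 2: €1,860.00 / 0.089 = 20898.87640
PV of perpetuity: 20898.87640 / (1+0.089)^2 = 17622.48616
Total PV = 6499.93549 + 17622.48616 = 24122.42165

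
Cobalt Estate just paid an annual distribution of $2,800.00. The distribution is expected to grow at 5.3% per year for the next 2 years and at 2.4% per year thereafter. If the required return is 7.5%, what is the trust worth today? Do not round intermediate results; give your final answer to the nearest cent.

$59371.34

D_1 = 2948.40000
D_2 = 3104.66520
Terminal value at year 2: TV = D_2×(1+g_2)/(r−g_2) = 3179.17716/0.051 = 62336.80715
P_0 = D_1/(1+r)^1 + D_2/(1+r)^2 + TV/(1+r)^2
    = 2742.69767 + 2686.56805 + 53942.07217 = 59371.33789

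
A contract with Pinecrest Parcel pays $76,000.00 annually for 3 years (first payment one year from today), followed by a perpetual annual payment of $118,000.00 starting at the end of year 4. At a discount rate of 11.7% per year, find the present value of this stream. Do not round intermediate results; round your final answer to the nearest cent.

$907147.77

PV of 3-year annuity: $76,000.00 × [1 − (1+0.117)^−3] / 0.117 = 183484.33883
Perpetuity value at year 3: $118,000.00 / 0.117 = 1008547.00855
PV of perpetuity: 1008547.00855 / (1+0.117)^3 = 723663.42984
Total PV = 183484.33883 + 723663.42984 = 907147.76867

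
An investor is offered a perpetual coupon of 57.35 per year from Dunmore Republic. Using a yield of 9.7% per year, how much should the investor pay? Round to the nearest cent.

591.24

Level perpetuity: PV = C / r = 57.35 / 0.097 = 591.24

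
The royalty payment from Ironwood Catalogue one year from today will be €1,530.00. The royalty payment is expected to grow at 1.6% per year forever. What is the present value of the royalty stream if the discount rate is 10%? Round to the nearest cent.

Growing perpetuity: P = D₁ / (r − g) = €1,530.0000 / (0.1 − 0.016) = €18,214.29

€18214.29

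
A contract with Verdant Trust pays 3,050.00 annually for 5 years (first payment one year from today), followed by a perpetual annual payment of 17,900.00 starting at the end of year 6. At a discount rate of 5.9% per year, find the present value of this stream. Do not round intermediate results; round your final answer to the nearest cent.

PV of 5-year annuity: 3,050.00 × [1 − (1+0.059)^−5] / 0.059 = 12882.73612
Perpetuity value at year 5: 17,900.00 / 0.059 = 303389.83051
PV of perpetuity: 303389.83051 / (1+0.059)^5 = 227782.95295
Total PV = 12882.73612 + 227782.95295 = 240665.68907

240665.69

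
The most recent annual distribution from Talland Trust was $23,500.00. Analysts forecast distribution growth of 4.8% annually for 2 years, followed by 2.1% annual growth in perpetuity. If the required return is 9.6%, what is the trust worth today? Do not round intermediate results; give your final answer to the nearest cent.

$336462.82

D_1 = 24628.00000
D_2 = 25810.14400
Terminal value at year 2: TV = D_2×(1+g_2)/(r−g_2) = 26352.15702/0.075 = 351362.09365
P_0 = D_1/(1+r)^1 + D_2/(1+r)^2 + TV/(1+r)^2
    = 22470.80292 + 21486.68016 + 292505.33930 = 336462.82238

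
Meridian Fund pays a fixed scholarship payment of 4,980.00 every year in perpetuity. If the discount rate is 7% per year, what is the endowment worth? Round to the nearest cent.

Level perpetuity: PV = C / r = 4,980.00 / 0.07 = 71,142.86

71142.86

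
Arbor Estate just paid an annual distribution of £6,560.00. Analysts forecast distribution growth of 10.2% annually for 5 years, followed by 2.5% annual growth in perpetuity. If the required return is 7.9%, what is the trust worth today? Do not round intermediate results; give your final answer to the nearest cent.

£173325.76

D_1 = 7229.12000
D_2 = 7966.49024
D_3 = 8779.07224
D_4 = 9674.53761
D_5 = 10661.34045
Terminal value at year 5: TV = D_5×(1+g_2)/(r−g_2) = 10927.87396/0.054 = 202368.03632
P_0 = D_1/(1+r)^1 + D_2/(1+r)^2 + D_3/(1+r)^3 + D_4/(1+r)^4 + D_5/(1+r)^5 + TV/(1+r)^5
    = 6699.83318 + 6842.64705 + 6988.50514 + 7137.47235 + 7289.61495 + 138367.69112 = 173325.76378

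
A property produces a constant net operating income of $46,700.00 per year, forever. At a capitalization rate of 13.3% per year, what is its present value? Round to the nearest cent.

Level perpetuity: PV = C / r = $46,700.00 / 0.133 = $351,127.82

$351127.82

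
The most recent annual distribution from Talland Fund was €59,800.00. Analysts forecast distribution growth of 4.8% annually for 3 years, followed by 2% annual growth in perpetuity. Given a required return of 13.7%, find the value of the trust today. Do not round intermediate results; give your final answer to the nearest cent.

D_1 = 62670.40000
D_2 = 65678.57920
D_3 = 68831.15100
Terminal value at year 3: TV = D_3×(1+g_2)/(r−g_2) = 70207.77402/0.117 = 600066.44463
P_0 = D_1/(1+r)^1 + D_2/(1+r)^2 + D_3/(1+r)^3 + TV/(1+r)^3
    = 55119.08531 + 50804.57468 + 46827.78739 + 408242.24903 = 560993.69641

€560993.70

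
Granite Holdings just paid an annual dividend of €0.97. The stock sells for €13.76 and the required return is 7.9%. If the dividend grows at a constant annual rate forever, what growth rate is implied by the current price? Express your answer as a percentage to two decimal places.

P = D₀(1+g)/(r−g) ⇒ P(r−g) = D₀(1+g) ⇒ g(P+D₀) = P·r − D₀
g = (P·r − D₀)/(P + D₀) = (€13.76×0.079 − €0.97) / (€13.76 + €0.97) = 0.007946

0.79%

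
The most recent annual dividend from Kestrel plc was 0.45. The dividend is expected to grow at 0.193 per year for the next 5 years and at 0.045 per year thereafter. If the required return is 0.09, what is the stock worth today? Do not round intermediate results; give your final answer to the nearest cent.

19.39

D_1 = 0.53685
D_2 = 0.64046
D_3 = 0.76407
D_4 = 0.91154
D_5 = 1.08746
Terminal value at year 5: TV = D_5×(1+g_2)/(r−g_2) = 1.13640/0.045 = 25.25332
P_0 = D_1/(1+r)^1 + D_2/(1+r)^2 + D_3/(1+r)^3 + D_4/(1+r)^4 + D_5/(1+r)^5 + TV/(1+r)^5
    = 0.49252 + 0.53906 + 0.59000 + 0.64576 + 0.70678 + 16.41293 = 19.38705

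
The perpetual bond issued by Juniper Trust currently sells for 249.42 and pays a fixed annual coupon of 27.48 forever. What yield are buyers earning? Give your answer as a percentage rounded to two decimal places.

11.02%

P = C/r ⇒ r = C/P = 27.48/249.42 = 0.110176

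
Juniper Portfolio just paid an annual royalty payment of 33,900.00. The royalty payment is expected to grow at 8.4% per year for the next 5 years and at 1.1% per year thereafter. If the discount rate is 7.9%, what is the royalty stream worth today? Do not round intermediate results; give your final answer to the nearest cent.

687670.71

D_1 = 36747.60000
D_2 = 39834.39840
D_3 = 43180.48787
D_4 = 46807.64885
D_5 = 50739.49135
Terminal value at year 5: TV = D_5×(1+g_2)/(r−g_2) = 51297.62575/0.068 = 754376.84933
P_0 = D_1/(1+r)^1 + D_2/(1+r)^2 + D_3/(1+r)^3 + D_4/(1+r)^4 + D_5/(1+r)^5 + TV/(1+r)^5
    = 34057.08990 + 34214.90774 + 34373.45689 + 34532.74075 + 34692.76272 + 515799.75164 = 687670.70964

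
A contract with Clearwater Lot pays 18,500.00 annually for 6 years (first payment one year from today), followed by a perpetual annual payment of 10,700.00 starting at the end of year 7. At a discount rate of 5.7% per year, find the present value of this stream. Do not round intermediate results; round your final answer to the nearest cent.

226438.63

PV of 6-year annuity: 18,500.00 × [1 − (1+0.057)^−6] / 0.057 = 91834.30830
Perpetuity value at year 6: 10,700.00 / 0.057 = 187719.29825
PV of perpetuity: 187719.29825 / (1+0.057)^6 = 134604.31993
Total PV = 91834.30830 + 134604.31993 = 226438.62823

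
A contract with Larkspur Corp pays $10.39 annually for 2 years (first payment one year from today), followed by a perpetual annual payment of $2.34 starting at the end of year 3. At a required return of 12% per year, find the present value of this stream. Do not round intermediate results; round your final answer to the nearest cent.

PV of 2-year annuity: $10.39 × [1 − (1+0.12)^−2] / 0.12 = 17.55963
Perpetuity value at year 2: $2.34 / 0.12 = 19.50000
PV of perpetuity: 19.50000 / (1+0.12)^2 = 15.54528
Total PV = 17.55963 + 15.54528 = 33.10491

$33.10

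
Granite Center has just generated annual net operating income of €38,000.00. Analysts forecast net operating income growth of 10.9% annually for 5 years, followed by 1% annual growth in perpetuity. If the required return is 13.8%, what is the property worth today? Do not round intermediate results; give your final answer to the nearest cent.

€439495.62

D_1 = 42142.00000
D_2 = 46735.47800
D_3 = 51829.64510
D_4 = 57479.07642
D_5 = 63744.29575
Terminal value at year 5: TV = D_5×(1+g_2)/(r−g_2) = 64381.73871/0.128 = 502982.33363
P_0 = D_1/(1+r)^1 + D_2/(1+r)^2 + D_3/(1+r)^3 + D_4/(1+r)^4 + D_5/(1+r)^5 + TV/(1+r)^5
    = 37031.63445 + 36087.94605 + 35168.30595 + 34272.10131 + 33398.73493 + 263536.89284 = 439495.61553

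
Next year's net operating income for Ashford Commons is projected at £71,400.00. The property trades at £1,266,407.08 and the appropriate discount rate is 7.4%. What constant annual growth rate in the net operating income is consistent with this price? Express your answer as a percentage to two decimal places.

1.76%

P = D₁/(r−g) ⇒ g = r − D₁/P = 0.074 − £71,400.00/£1,266,407.08 = 0.017620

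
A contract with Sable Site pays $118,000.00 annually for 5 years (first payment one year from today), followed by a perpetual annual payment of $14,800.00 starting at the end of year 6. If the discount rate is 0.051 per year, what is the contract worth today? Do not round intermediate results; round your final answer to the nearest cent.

PV of 5-year annuity: $118,000.00 × [1 − (1+0.051)^−5] / 0.051 = 509469.10441
Perpetuity value at year 5: $14,800.00 / 0.051 = 290196.07843
PV of perpetuity: 290196.07843 / (1+0.051)^5 = 226296.56364
Total PV = 509469.10441 + 226296.56364 = 735765.66805

$735765.67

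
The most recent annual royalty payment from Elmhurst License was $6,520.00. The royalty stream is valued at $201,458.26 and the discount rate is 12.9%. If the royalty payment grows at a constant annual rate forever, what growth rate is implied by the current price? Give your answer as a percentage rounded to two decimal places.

9.36%

P = D₀(1+g)/(r−g) ⇒ P(r−g) = D₀(1+g) ⇒ g(P+D₀) = P·r − D₀
g = (P·r − D₀)/(P + D₀) = ($201,458.26×0.129 − $6,520.00) / ($201,458.26 + $6,520.00) = 0.093606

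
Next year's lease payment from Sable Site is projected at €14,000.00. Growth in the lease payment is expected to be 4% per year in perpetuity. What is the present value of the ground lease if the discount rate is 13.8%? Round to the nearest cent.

€142857.14

Growing perpetuity: P = D₁ / (r − g) = €14,000.0000 / (0.138 − 0.04) = €142,857.14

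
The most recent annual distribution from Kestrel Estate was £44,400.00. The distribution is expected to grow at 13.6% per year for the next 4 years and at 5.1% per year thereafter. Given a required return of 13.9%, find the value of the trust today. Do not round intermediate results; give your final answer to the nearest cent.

£701146.17

D_1 = 50438.40000
D_2 = 57298.02240
D_3 = 65090.55345
D_4 = 73942.86872
Terminal value at year 4: TV = D_4×(1+g_2)/(r−g_2) = 77713.95502/0.088 = 883113.12522
P_0 = D_1/(1+r)^1 + D_2/(1+r)^2 + D_3/(1+r)^3 + D_4/(1+r)^4 + TV/(1+r)^4
    = 44283.05531 + 44166.41864 + 44050.08918 + 43934.06612 + 524712.53968 = 701146.16894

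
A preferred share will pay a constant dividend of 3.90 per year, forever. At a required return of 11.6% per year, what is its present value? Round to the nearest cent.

33.62

Level perpetuity: PV = C / r = 3.90 / 0.116 = 33.62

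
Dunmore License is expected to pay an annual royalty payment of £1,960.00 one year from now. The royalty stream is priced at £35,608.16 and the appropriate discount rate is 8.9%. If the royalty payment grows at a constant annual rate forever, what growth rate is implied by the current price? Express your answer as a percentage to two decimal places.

P = D₁/(r−g) ⇒ g = r − D₁/P = 0.089 − £1,960.00/£35,608.16 = 0.033956

3.40%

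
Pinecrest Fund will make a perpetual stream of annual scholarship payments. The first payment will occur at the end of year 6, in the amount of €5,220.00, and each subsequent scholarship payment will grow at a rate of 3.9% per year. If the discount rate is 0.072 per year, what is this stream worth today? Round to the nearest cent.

Value at end of year 5: C₁ / (r − g) = €5,220.00 / (0.072 − 0.039) = €158,181.8182
Discount to today: PV = €158,181.8182 / (1 + 0.072)^5 = €158,181.8182 / 1.415709 = €111,733.30

€111733.30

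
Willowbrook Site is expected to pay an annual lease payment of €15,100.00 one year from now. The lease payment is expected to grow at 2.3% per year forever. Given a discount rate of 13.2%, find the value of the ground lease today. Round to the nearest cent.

Growing perpetuity: P = D₁ / (r − g) = €15,100.0000 / (0.132 − 0.023) = €138,532.11

€138532.11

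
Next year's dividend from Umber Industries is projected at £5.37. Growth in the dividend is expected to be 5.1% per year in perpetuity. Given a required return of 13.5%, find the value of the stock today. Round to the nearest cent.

£63.93

Growing perpetuity: P = D₁ / (r − g) = £5.3700 / (0.135 − 0.051) = £63.93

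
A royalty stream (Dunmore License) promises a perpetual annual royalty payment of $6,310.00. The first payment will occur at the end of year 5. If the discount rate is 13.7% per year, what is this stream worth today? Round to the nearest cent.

Value at end of year 4: C / r = $6,310.00 / 0.137 = $46,058.3942
Discount to today: PV = $46,058.3942 / (1 + 0.137)^4 = $46,058.3942 / 1.671252 = $27,559.22

$27559.22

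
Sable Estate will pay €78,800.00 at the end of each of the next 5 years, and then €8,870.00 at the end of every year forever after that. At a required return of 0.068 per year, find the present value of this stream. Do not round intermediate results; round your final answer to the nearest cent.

€418709.98

PV of 5-year annuity: €78,800.00 × [1 − (1+0.068)^−5] / 0.068 = 324833.14903
Perpetuity value at year 5: €8,870.00 / 0.068 = 130441.17647
PV of perpetuity: 130441.17647 / (1+0.068)^5 = 93876.83596
Total PV = 324833.14903 + 93876.83596 = 418709.98499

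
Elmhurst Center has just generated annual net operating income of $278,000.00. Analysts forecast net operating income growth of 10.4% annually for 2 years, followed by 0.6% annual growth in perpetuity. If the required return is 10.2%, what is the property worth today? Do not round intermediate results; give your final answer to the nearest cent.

D_1 = 306912.00000
D_2 = 338830.84800
Terminal value at year 2: TV = D_2×(1+g_2)/(r−g_2) = 340863.83309/0.096 = 3550664.92800
P_0 = D_1/(1+r)^1 + D_2/(1+r)^2 + TV/(1+r)^2
    = 278504.53721 + 279009.99009 + 2923792.18777 = 3481306.71506

$3481306.72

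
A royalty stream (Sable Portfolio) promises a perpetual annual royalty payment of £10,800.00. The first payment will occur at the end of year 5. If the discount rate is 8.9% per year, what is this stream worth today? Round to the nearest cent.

£86282.40

Value at end of year 4: C / r = £10,800.00 / 0.089 = £121,348.3146
Discount to today: PV = £121,348.3146 / (1 + 0.089)^4 = £121,348.3146 / 1.406409 = £86,282.40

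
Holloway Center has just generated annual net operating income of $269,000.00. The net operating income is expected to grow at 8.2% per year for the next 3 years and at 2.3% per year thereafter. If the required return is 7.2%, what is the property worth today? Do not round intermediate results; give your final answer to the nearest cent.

$6596847.60

D_1 = 291058.00000
D_2 = 314924.75600
D_3 = 340748.58599
Terminal value at year 3: TV = D_3×(1+g_2)/(r−g_2) = 348585.80347/0.049 = 7113995.98918
P_0 = D_1/(1+r)^1 + D_2/(1+r)^2 + D_3/(1+r)^3 + TV/(1+r)^3
    = 271509.32836 + 274042.06463 + 276598.42717 + 5774697.77548 = 6596847.59564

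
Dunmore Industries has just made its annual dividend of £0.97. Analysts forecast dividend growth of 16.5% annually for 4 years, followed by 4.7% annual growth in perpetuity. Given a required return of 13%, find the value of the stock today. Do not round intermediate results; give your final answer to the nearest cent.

D_1 = 1.13005
D_2 = 1.31651
D_3 = 1.53373
D_4 = 1.78680
Terminal value at year 4: TV = D_4×(1+g_2)/(r−g_2) = 1.87078/0.083 = 22.53949
P_0 = D_1/(1+r)^1 + D_2/(1+r)^2 + D_3/(1+r)^3 + D_4/(1+r)^4 + TV/(1+r)^4
    = 1.00004 + 1.03102 + 1.06295 + 1.09588 + 13.82389 = 18.01378

£18.01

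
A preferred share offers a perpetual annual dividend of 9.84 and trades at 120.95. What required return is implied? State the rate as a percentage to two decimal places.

P = C/r ⇒ r = C/P = 9.84/120.95 = 0.081356

8.14%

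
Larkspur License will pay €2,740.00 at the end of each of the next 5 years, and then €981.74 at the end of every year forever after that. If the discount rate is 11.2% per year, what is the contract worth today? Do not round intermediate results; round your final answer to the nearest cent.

PV of 5-year annuity: €2,740.00 × [1 − (1+0.112)^−5] / 0.112 = 10076.01488
Perpetuity value at year 5: €981.74 / 0.112 = 8765.53571
PV of perpetuity: 8765.53571 / (1+0.112)^5 = 5155.30694
Total PV = 10076.01488 + 5155.30694 = 15231.32182

€15231.32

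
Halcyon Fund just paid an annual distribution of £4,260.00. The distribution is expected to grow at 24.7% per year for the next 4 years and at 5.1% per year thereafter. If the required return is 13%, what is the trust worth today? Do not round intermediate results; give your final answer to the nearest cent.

£105981.53

D_1 = 5312.22000
D_2 = 6624.33834
D_3 = 8260.54991
D_4 = 10300.90574
Terminal value at year 4: TV = D_4×(1+g_2)/(r−g_2) = 10826.25193/0.079 = 137041.16368
P_0 = D_1/(1+r)^1 + D_2/(1+r)^2 + D_3/(1+r)^3 + D_4/(1+r)^4 + TV/(1+r)^4
    = 4701.07965 + 5187.82860 + 5724.97546 + 6317.73840 + 84049.91215 = 105981.53425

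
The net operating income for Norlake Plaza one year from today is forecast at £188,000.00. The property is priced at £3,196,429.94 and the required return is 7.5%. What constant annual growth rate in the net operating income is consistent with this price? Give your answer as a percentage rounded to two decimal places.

P = D₁/(r−g) ⇒ g = r − D₁/P = 0.075 − £188,000.00/£3,196,429.94 = 0.016184

1.62%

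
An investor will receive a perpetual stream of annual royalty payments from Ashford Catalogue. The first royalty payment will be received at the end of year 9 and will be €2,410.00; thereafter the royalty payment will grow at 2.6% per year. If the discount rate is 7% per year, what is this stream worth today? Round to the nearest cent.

Value at end of year 8: C₁ / (r − g) = €2,410.00 / (0.07 − 0.026) = €54,772.7273
Discount to today: PV = €54,772.7273 / (1 + 0.07)^8 = €54,772.7273 / 1.718186 = €31,878.23

€31878.23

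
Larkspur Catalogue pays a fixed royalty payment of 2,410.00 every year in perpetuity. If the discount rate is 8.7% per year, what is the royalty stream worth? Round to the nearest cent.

27701.15

Level perpetuity: PV = C / r = 2,410.00 / 0.087 = 27,701.15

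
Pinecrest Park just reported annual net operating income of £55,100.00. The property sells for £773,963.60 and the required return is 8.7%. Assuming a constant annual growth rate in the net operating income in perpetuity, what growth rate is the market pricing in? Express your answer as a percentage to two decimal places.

P = D₀(1+g)/(r−g) ⇒ P(r−g) = D₀(1+g) ⇒ g(P+D₀) = P·r − D₀
g = (P·r − D₀)/(P + D₀) = (£773,963.60×0.087 − £55,100.00) / (£773,963.60 + £55,100.00) = 0.014757

1.48%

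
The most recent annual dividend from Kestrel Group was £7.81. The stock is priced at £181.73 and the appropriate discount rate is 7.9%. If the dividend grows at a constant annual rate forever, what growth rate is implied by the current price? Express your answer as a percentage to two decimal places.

P = D₀(1+g)/(r−g) ⇒ P(r−g) = D₀(1+g) ⇒ g(P+D₀) = P·r − D₀
g = (P·r − D₀)/(P + D₀) = (£181.73×0.079 − £7.81) / (£181.73 + £7.81) = 0.034540

3.45%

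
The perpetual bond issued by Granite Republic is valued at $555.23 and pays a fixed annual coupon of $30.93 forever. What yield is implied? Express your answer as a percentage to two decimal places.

P = C/r ⇒ r = C/P = $30.93/$555.23 = 0.055707

5.57%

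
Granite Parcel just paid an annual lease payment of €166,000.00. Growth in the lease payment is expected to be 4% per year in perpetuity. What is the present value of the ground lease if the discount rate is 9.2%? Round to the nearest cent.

€3320000.00

D₁ = D₀ × (1 + g) = €166,000.00 × 1.04 = €172,640.0000
Growing perpetuity: P = D₁ / (r − g) = €172,640.0000 / (0.092 − 0.04) = €3,320,000.00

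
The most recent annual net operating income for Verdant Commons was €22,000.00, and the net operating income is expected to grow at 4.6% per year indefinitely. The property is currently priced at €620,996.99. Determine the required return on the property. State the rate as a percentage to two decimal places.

8.31%

D₁ = €22,000.00 × 1.046 = €23,012.0000
P = D₁/(r − g) ⇒ r = D₁/P + g = €23,012.0000/€620,996.99 + 0.046 = 0.037057 + 0.046 = 0.083057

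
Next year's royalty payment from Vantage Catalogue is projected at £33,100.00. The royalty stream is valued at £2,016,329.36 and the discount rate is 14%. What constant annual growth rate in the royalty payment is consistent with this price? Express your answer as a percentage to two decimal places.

12.36%

P = D₁/(r−g) ⇒ g = r − D₁/P = 0.14 − £33,100.00/£2,016,329.36 = 0.123584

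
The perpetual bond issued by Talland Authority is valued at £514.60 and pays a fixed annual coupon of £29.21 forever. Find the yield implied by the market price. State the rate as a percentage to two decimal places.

5.68%

P = C/r ⇒ r = C/P = £29.21/£514.60 = 0.056763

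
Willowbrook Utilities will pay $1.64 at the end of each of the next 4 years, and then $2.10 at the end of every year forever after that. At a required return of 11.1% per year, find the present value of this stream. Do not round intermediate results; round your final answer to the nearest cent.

PV of 4-year annuity: $1.64 × [1 − (1+0.111)^−4] / 0.111 = 5.07717
Perpetuity value at year 4: $2.10 / 0.111 = 18.91892
PV of perpetuity: 18.91892 / (1+0.111)^4 = 12.41767
Total PV = 5.07717 + 12.41767 = 17.49484

$17.49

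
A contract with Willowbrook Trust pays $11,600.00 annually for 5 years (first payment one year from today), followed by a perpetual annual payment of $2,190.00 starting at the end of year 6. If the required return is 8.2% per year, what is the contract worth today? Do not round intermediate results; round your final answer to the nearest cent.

PV of 5-year annuity: $11,600.00 × [1 − (1+0.082)^−5] / 0.082 = 46072.31988
Perpetuity value at year 5: $2,190.00 / 0.082 = 26707.31707
PV of perpetuity: 26707.31707 / (1+0.082)^5 = 18009.18082
Total PV = 46072.31988 + 18009.18082 = 64081.50070

$64081.50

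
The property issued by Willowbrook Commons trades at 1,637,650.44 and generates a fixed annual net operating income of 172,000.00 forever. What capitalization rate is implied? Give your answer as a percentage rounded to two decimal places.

P = C/r ⇒ r = C/P = 172,000.00/1,637,650.44 = 0.105029

10.50%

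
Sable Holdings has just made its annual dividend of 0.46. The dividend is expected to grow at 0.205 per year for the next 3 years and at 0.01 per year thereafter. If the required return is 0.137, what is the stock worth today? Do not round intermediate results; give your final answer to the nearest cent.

D_1 = 0.55430
D_2 = 0.66793
D_3 = 0.80486
Terminal value at year 3: TV = D_3×(1+g_2)/(r−g_2) = 0.81291/0.127 = 6.40083
P_0 = D_1/(1+r)^1 + D_2/(1+r)^2 + D_3/(1+r)^3 + TV/(1+r)^3
    = 0.48751 + 0.51667 + 0.54757 + 4.35467 = 5.90642

5.91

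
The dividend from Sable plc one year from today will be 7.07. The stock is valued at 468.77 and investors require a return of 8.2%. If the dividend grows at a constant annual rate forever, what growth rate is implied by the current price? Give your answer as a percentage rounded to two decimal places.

6.69%

P = D₁/(r−g) ⇒ g = r − D₁/P = 0.082 − 7.07/468.77 = 0.066918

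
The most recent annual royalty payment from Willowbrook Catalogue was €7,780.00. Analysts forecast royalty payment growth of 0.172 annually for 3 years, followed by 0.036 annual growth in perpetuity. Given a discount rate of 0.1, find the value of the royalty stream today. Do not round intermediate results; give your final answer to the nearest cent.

D_1 = 9118.16000
D_2 = 10686.48352
D_3 = 12524.55869
Terminal value at year 3: TV = D_3×(1+g_2)/(r−g_2) = 12975.44280/0.064 = 202741.29372
P_0 = D_1/(1+r)^1 + D_2/(1+r)^2 + D_3/(1+r)^3 + TV/(1+r)^3
    = 8289.23636 + 8831.80456 + 9409.88632 + 152322.53473 = 178853.46197

€178853.46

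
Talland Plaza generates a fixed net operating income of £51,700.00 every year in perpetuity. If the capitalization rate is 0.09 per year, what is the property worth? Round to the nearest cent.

£574444.44

Level perpetuity: PV = C / r = £51,700.00 / 0.09 = £574,444.44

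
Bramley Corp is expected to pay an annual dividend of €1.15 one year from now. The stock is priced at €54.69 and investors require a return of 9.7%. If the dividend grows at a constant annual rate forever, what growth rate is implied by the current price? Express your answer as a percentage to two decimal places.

P = D₁/(r−g) ⇒ g = r − D₁/P = 0.097 − €1.15/€54.69 = 0.075972

7.60%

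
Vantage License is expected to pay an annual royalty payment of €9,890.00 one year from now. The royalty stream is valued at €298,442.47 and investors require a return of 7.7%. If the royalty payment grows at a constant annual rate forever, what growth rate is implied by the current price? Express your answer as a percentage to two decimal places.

P = D₁/(r−g) ⇒ g = r − D₁/P = 0.077 − €9,890.00/€298,442.47 = 0.043861

4.39%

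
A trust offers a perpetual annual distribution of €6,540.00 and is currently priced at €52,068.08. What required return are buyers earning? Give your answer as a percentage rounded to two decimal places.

P = C/r ⇒ r = C/P = €6,540.00/€52,068.08 = 0.125605

12.56%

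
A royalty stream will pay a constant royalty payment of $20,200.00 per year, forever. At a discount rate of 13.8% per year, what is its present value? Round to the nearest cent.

$146376.81

Level perpetuity: PV = C / r = $20,200.00 / 0.138 = $146,376.81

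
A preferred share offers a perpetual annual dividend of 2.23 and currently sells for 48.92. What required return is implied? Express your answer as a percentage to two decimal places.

4.56%

P = C/r ⇒ r = C/P = 2.23/48.92 = 0.045585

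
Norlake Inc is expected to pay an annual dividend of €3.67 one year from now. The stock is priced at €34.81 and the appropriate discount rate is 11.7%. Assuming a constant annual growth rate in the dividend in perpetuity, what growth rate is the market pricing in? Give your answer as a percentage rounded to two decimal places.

P = D₁/(r−g) ⇒ g = r − D₁/P = 0.117 − €3.67/€34.81 = 0.011571

1.16%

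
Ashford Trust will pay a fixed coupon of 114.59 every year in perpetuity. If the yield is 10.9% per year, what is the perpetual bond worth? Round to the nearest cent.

Level perpetuity: PV = C / r = 114.59 / 0.109 = 1,051.28

1051.28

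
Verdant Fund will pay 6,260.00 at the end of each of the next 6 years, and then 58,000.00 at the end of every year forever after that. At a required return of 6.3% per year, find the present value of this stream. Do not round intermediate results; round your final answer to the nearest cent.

PV of 6-year annuity: 6,260.00 × [1 − (1+0.063)^−6] / 0.063 = 30494.42703
Perpetuity value at year 6: 58,000.00 / 0.063 = 920634.92063
PV of perpetuity: 920634.92063 / (1+0.063)^6 = 638098.69579
Total PV = 30494.42703 + 638098.69579 = 668593.12282

668593.12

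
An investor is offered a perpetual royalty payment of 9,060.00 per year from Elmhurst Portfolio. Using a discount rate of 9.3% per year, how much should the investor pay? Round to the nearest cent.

97419.35

Level perpetuity: PV = C / r = 9,060.00 / 0.093 = 97,419.35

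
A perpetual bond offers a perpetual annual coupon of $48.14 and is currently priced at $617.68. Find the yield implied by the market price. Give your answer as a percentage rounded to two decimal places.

P = C/r ⇒ r = C/P = $48.14/$617.68 = 0.077937

7.79%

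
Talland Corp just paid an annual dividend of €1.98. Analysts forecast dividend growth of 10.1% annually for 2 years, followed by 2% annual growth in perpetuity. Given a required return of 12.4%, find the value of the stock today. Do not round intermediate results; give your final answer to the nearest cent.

€22.47

D_1 = 2.17998
D_2 = 2.40016
Terminal value at year 2: TV = D_2×(1+g_2)/(r−g_2) = 2.44816/0.104 = 23.54001
P_0 = D_1/(1+r)^1 + D_2/(1+r)^2 + TV/(1+r)^2
    = 1.93948 + 1.89980 + 18.63262 = 22.47191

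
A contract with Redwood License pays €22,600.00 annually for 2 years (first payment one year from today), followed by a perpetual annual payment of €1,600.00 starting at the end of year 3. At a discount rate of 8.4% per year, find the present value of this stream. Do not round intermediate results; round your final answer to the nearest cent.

€56291.80

PV of 2-year annuity: €22,600.00 × [1 − (1+0.084)^−2] / 0.084 = 40081.83440
Perpetuity value at year 2: €1,600.00 / 0.084 = 19047.61905
PV of perpetuity: 19047.61905 / (1+0.084)^2 = 16209.96705
Total PV = 40081.83440 + 16209.96705 = 56291.80145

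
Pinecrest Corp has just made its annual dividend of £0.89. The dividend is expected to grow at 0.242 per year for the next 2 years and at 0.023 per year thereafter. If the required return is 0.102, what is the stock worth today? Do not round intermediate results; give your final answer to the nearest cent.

£16.77

D_1 = 1.10538
D_2 = 1.37288
Terminal value at year 2: TV = D_2×(1+g_2)/(r−g_2) = 1.40446/0.079 = 17.77795
P_0 = D_1/(1+r)^1 + D_2/(1+r)^2 + TV/(1+r)^2
    = 1.00307 + 1.13050 + 14.63924 = 16.77281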